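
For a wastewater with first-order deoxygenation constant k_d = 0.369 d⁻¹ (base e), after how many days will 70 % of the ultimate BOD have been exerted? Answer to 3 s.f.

t ≈ 3.26 d

y/L₀ = 1 − e^(−k_d t) = 0.70 ⇒ e^(−k_d t) = 0.300
t = −ln(0.300) / 0.369 = 1.204 / 0.369 = 3.263 d.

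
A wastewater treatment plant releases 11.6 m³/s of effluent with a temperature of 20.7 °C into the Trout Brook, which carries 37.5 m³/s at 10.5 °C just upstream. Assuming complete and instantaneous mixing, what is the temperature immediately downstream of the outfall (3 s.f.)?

12.9 °C

Flow-weighted mixing: C = (Q_r C_r + Q_w C_w)/(Q_r + Q_w)
= (37.5×10.5 + 11.6×20.7)/(37.5 + 11.6) = 633.9/49.10 = 12.91 °C.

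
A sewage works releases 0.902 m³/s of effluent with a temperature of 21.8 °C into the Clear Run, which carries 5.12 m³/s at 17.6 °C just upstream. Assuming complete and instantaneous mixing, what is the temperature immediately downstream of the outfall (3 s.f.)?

18.2 °C

Flow-weighted mixing: C = (Q_r C_r + Q_w C_w)/(Q_r + Q_w)
= (5.12×17.6 + 0.902×21.8)/(5.12 + 0.902) = 109.8/6.022 = 18.23 °C.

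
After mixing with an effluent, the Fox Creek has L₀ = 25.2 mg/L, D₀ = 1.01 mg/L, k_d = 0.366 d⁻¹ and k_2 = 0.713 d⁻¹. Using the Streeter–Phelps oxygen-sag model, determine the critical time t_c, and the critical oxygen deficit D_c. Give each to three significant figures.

At the critical point dD/dt = 0, so k_d L₀ e^(−k_d t) = k_2 D. Substituting D(t) from the Streeter–Phelps equation and solving for t gives
t_c = ln[(k_2/k_d)(1 − D₀(k_2−k_d)/(k_d L₀))] / (k_2−k_d).
Here k_2−k_d = 0.3470 d⁻¹ and 1 − D₀(k_2−k_d)/(k_d L₀) = 1 − 1.01×0.3470/(0.366×25.2) = 0.9620, so
t_c = ln(1.948 × 0.9620) / 0.3470 = 0.6281 / 0.3470 = 1.810 d.
L(t_c) = L₀ e^(−k_d t_c) = 25.2 × 0.5156 = 12.99 mg/L, and at the critical point k_2 D_c = k_d L, so D_c = (0.366/0.713) × 12.99 = 6.669 mg/L.

t_c ≈ 1.81 d; D_c ≈ 6.67 mg/L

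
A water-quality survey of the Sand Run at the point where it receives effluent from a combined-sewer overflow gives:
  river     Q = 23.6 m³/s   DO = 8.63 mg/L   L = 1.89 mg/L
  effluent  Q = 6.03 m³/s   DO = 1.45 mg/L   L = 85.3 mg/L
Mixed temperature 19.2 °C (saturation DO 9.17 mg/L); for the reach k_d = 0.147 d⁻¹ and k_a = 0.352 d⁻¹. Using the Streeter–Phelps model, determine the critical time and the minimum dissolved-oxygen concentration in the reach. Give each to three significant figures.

t_c ≈ 3.48 d; minimum DO ≈ 4.45 mg/L

Mixed DO = (23.6×8.63 + 6.03×1.45)/(23.6+6.03) = 212.4/29.63 = 7.169 mg/L.
Mixed L₀ = (23.6×1.89 + 6.03×85.3)/(29.63) = 559.0/29.63 = 18.86 mg/L.
Initial deficit D₀ = C_s − DO₀ = 9.17 − 7.169 = 2.001 mg/L.
t_c = (1/0.2050) ln[(0.352/0.147)(1 − 2.001×0.2050/(0.147×18.86))] = 4.878 × ln(2.040) = 3.479 d.
D_c = (0.147/0.352) × 18.86 × e^(−0.147×3.479) = 0.4176 × 18.86 × 0.5997 = 4.724 mg/L.
Minimum DO = 9.17 − 4.724 = 4.446 mg/L.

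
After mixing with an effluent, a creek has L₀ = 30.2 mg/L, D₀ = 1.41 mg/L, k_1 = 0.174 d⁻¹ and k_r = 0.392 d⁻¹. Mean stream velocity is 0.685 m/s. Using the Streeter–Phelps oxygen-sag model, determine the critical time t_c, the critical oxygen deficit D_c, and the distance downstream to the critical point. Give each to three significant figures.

At the critical point dD/dt = 0, so k_1 L₀ e^(−k_1 t) = k_r D. Substituting D(t) from the Streeter–Phelps equation and solving for t gives
t_c = ln[(k_r/k_1)(1 − D₀(k_r−k_1)/(k_1 L₀))] / (k_r−k_1).
Here k_r−k_1 = 0.2180 d⁻¹ and 1 − D₀(k_r−k_1)/(k_1 L₀) = 1 − 1.41×0.2180/(0.174×30.2) = 0.9415, so
t_c = ln(2.253 × 0.9415) / 0.2180 = 0.7519 / 0.2180 = 3.449 d.
D_c = (k_1/k_r) L₀ e^(−k_1 t_c) = (0.174/0.392) × 30.2 × e^(−0.174×3.449) = 0.4439 × 30.2 × 0.5487 = 7.356 mg/L.
x_c = v t_c = 0.685 m/s × 3.449 d × 86400 s/d = 204100 m ≈ 204 km.

t_c ≈ 3.45 d; D_c ≈ 7.36 mg/L; x_c ≈ 204 km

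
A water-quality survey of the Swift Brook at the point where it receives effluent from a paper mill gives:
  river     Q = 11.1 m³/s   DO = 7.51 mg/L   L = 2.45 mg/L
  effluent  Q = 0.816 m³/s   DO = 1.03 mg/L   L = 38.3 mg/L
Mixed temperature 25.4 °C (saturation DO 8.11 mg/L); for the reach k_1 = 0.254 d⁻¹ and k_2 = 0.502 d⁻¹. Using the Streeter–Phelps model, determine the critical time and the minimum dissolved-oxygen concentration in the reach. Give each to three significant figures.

Mixed DO = (11.1×7.51 + 0.816×1.03)/(11.1+0.816) = 84.20/11.92 = 7.066 mg/L.
Mixed L₀ = (11.1×2.45 + 0.816×38.3)/(11.92) = 58.45/11.92 = 4.905 mg/L.
Initial deficit D₀ = C_s − DO₀ = 8.11 − 7.066 = 1.044 mg/L.
t_c = (1/0.2480) ln[(0.502/0.254)(1 − 1.044×0.2480/(0.254×4.905))] = 4.032 × ln(1.566) = 1.808 d.
D_c = (0.254/0.502) × 4.905 × e^(−0.254×1.808) = 0.5060 × 4.905 × 0.6318 = 1.568 mg/L.
Minimum DO = 8.11 − 1.568 = 6.542 mg/L.

t_c ≈ 1.81 d; minimum DO ≈ 6.54 mg/L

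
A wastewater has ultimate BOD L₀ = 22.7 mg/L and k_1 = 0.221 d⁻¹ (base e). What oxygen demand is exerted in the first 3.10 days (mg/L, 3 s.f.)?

y ≈ 11.3 mg/L

y_t = L₀(1 − e^(−k_1 t)) = 22.7 × (1 − e^(−0.221×3.10))
= 22.7 × (1 − 0.5040) = 22.7 × 0.4960 = 11.26 mg/L.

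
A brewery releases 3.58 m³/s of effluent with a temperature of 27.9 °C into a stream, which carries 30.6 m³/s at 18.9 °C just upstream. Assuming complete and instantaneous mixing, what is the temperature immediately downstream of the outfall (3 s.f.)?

Flow-weighted mixing: C = (Q_r C_r + Q_w C_w)/(Q_r + Q_w)
= (30.6×18.9 + 3.58×27.9)/(30.6 + 3.58) = 678.2/34.18 = 19.84 °C.

19.8 °C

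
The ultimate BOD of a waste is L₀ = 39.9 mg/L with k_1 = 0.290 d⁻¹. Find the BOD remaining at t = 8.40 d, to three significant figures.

L ≈ 3.49 mg/L

L_t = L₀ e^(−k_1 t) = 39.9 × e^(−0.290×8.40) = 39.9 × 0.08751 = 3.492 mg/L.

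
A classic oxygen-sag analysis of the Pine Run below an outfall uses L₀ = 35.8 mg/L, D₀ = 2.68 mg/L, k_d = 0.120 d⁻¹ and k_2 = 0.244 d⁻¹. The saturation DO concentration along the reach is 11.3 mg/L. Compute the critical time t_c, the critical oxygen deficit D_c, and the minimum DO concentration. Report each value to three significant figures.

t_c ≈ 5.07 d; D_c ≈ 9.58 mg/L; min DO ≈ 1.72 mg/L

With k_2/k_d = 2.033 and 1 − D₀(k_2−k_d)/(k_d L₀) = 0.9226,
t_c = ln(2.033 × 0.9226) / (0.244 − 0.120) = ln(1.876) / 0.1240 = 0.6292/0.1240 = 5.074 d.
D_c = (k_d/k_2) L₀ e^(−k_d t_c) = (0.120/0.244) × 35.8 × e^(−0.120×5.074) = 0.4918 × 35.8 × 0.5440 = 9.577 mg/L.
Minimum DO = C_s − D_c = 11.3 − 9.577 = 1.723 mg/L.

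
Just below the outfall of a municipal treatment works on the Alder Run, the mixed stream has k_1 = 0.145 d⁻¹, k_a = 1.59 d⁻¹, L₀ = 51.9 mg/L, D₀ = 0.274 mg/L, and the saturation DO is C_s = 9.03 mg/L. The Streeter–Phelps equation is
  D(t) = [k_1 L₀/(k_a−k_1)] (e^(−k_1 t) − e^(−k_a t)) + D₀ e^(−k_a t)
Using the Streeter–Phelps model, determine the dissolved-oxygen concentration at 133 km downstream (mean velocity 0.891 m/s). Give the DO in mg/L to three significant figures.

Travel time t = x/v = 133 km / (0.891 m/s) = 133000 m / 0.891 m/s = 149300 s = 1.728 d.
k_1 L₀/(k_a−k_1) = 0.145×51.9/(1.59−0.145) = 7.525/1.445 = 5.208 mg/L.
e^(−k_1 t) = e^(−0.145×1.728) = 0.7784; e^(−k_a t) = e^(−1.59×1.728) = 0.06412.
D = 5.208 × (0.7784 − 0.06412) + 0.274 × 0.06412 = 3.720 + 0.01757 = 3.738 mg/L.
DO = C_s − D = 9.03 − 3.738 = 5.292 mg/L.

DO ≈ 5.29 mg/L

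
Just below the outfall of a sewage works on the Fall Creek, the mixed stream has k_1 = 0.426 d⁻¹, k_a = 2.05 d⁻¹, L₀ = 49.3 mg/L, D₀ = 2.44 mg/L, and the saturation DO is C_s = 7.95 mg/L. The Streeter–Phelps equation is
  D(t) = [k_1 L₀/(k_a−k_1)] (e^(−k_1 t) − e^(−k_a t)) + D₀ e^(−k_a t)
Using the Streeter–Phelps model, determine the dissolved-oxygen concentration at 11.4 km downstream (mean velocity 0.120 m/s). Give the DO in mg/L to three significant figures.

Travel time t = x/v = 11.4 km / (0.120 m/s) = 11400 m / 0.120 m/s = 95000 s = 1.100 d.
k_1 L₀/(k_a−k_1) = 0.426×49.3/(2.05−0.426) = 21.00/1.624 = 12.93 mg/L.
e^(−k_1 t) = e^(−0.426×1.100) = 0.6260; e^(−k_a t) = e^(−2.05×1.100) = 0.1050.
D = 12.93 × (0.6260 − 0.1050) + 2.44 × 0.1050 = 6.738 + 0.2561 = 6.994 mg/L.
DO = C_s − D = 7.95 − 6.994 = 0.9559 mg/L.

DO ≈ 0.956 mg/L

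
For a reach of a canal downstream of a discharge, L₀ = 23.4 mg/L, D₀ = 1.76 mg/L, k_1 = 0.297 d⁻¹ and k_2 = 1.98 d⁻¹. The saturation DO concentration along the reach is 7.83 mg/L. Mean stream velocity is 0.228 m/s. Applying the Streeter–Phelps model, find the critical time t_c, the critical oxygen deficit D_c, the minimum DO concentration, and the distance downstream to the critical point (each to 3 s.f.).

At the critical point dD/dt = 0, so k_1 L₀ e^(−k_1 t) = k_2 D. Substituting D(t) from the Streeter–Phelps equation and solving for t gives
t_c = ln[(k_2/k_1)(1 − D₀(k_2−k_1)/(k_1 L₀))] / (k_2−k_1).
Here k_2−k_1 = 1.683 d⁻¹ and 1 − D₀(k_2−k_1)/(k_1 L₀) = 1 − 1.76×1.683/(0.297×23.4) = 0.5738, so
t_c = ln(6.667 × 0.5738) / 1.683 = 1.342 / 1.683 = 0.7972 d.
L(t_c) = L₀ e^(−k_1 t_c) = 23.4 × 0.7892 = 18.47 mg/L, and at the critical point k_2 D_c = k_1 L, so D_c = (0.297/1.98) × 18.47 = 2.770 mg/L.
Minimum DO = C_s − D_c = 7.83 − 2.770 = 5.060 mg/L.
x_c = v t_c = 0.228 m/s × 0.7972 d × 86400 s/d = 15700 m ≈ 15.7 km.

t_c ≈ 0.797 d; D_c ≈ 2.77 mg/L; min DO ≈ 5.06 mg/L; x_c ≈ 15.7 km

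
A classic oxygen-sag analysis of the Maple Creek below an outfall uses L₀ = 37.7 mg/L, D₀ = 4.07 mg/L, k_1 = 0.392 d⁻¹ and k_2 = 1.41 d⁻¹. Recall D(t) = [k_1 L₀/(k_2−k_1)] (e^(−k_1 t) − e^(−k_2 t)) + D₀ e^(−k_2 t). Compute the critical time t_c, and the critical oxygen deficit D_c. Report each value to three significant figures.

t_c ≈ 0.934 d; D_c ≈ 7.27 mg/L

At the critical point dD/dt = 0, so k_1 L₀ e^(−k_1 t) = k_2 D. Substituting D(t) from the Streeter–Phelps equation and solving for t gives
t_c = ln[(k_2/k_1)(1 − D₀(k_2−k_1)/(k_1 L₀))] / (k_2−k_1).
Here k_2−k_1 = 1.018 d⁻¹ and 1 − D₀(k_2−k_1)/(k_1 L₀) = 1 − 4.07×1.018/(0.392×37.7) = 0.7196, so
t_c = ln(3.597 × 0.7196) / 1.018 = 0.9511 / 1.018 = 0.9343 d.
L(t_c) = L₀ e^(−k_1 t_c) = 37.7 × 0.6933 = 26.14 mg/L, and at the critical point k_2 D_c = k_1 L, so D_c = (0.392/1.41) × 26.14 = 7.267 mg/L.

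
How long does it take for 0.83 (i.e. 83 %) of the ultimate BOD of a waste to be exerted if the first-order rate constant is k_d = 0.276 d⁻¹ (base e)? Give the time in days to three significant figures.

t ≈ 6.42 d

y/L₀ = 1 − e^(−k_d t) = 0.83 ⇒ e^(−k_d t) = 0.170
t = −ln(0.170) / 0.276 = 1.772 / 0.276 = 6.420 d.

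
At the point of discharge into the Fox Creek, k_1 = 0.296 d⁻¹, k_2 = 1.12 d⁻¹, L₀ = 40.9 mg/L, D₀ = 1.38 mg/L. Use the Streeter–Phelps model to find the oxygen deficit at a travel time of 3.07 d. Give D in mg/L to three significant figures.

D ≈ 5.49 mg/L

k_1 L₀/(k_2−k_1) = 0.296×40.9/(1.12−0.296) = 12.11/0.8240 = 14.69 mg/L.
e^(−k_1 t) = e^(−0.296×3.070) = 0.4030; e^(−k_2 t) = e^(−1.12×3.070) = 0.03212.
D = 14.69 × (0.4030 − 0.03212) + 1.38 × 0.03212 = 5.450 + 0.04432 = 5.494 mg/L.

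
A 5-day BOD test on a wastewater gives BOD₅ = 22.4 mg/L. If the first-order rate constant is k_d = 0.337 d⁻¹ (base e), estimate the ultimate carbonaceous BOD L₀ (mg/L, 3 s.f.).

L₀ ≈ 27.5 mg/L

BOD₅ = L₀(1 − e^(−5k_d)) ⇒ L₀ = BOD₅ / (1 − e^(−5×0.337))
= 22.4 / (1 − 0.1854) = 22.4 / 0.8146 = 27.50 mg/L.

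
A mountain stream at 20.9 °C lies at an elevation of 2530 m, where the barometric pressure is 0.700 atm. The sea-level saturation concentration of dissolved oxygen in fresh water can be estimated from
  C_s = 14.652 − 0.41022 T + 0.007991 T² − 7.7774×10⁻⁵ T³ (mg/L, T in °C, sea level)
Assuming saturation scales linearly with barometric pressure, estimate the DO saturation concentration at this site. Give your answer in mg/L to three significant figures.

At sea level: C_s = 14.652 − 0.41022×20.9 + 0.007991×20.9² − 7.7774×10⁻⁵×20.9³ = 8.859 mg/L.
Pressure correction: C_s' = 8.859 × 0.700 = 6.201 mg/L.

C_s ≈ 6.20 mg/L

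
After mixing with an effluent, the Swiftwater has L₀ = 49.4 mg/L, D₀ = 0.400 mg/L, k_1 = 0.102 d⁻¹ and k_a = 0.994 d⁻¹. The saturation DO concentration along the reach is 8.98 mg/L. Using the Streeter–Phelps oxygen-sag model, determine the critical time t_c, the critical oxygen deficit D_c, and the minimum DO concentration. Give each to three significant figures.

With k_a/k_1 = 9.745 and 1 − D₀(k_a−k_1)/(k_1 L₀) = 0.9292,
t_c = ln(9.745 × 0.9292) / (0.994 − 0.102) = ln(9.055) / 0.8920 = 2.203/0.8920 = 2.470 d.
L(t_c) = L₀ e^(−k_1 t_c) = 49.4 × 0.7773 = 38.40 mg/L, and at the critical point k_a D_c = k_1 L, so D_c = (0.102/0.994) × 38.40 = 3.940 mg/L.
Minimum DO = C_s − D_c = 8.98 − 3.940 = 5.040 mg/L.

t_c ≈ 2.47 d; D_c ≈ 3.94 mg/L; min DO ≈ 5.04 mg/L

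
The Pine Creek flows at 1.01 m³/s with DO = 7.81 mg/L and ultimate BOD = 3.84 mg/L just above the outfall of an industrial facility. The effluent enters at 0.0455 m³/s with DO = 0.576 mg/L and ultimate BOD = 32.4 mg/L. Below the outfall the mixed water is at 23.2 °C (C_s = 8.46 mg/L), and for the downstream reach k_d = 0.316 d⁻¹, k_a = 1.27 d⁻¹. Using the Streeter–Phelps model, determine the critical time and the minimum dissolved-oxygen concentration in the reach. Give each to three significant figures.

Mixed DO = (1.01×7.81 + 0.0455×0.576)/(1.01+0.0455) = 7.914/1.056 = 7.498 mg/L.
Mixed L₀ = (1.01×3.84 + 0.0455×32.4)/(1.056) = 5.353/1.056 = 5.071 mg/L.
Initial deficit D₀ = C_s − DO₀ = 8.46 − 7.498 = 0.9618 mg/L.
t_c = (1/0.9540) ln[(1.27/0.316)(1 − 0.9618×0.9540/(0.316×5.071))] = 1.048 × ln(1.718) = 0.5671 d.
D_c = (0.316/1.27) × 5.071 × e^(−0.316×0.5671) = 0.2488 × 5.071 × 0.8359 = 1.055 mg/L.
Minimum DO = 8.46 − 1.055 = 7.405 mg/L.

t_c ≈ 0.567 d; minimum DO ≈ 7.41 mg/L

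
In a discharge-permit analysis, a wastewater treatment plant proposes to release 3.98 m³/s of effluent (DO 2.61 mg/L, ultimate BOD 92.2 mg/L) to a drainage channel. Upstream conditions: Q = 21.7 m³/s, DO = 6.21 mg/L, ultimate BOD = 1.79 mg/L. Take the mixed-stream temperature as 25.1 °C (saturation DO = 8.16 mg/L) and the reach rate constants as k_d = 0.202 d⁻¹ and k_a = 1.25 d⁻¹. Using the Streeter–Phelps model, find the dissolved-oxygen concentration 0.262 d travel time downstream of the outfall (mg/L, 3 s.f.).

Mixed DO = (21.7×6.21 + 3.98×2.61)/(21.7+3.98) = 145.1/25.68 = 5.652 mg/L.
Mixed L₀ = (21.7×1.79 + 3.98×92.2)/(25.68) = 405.8/25.68 = 15.80 mg/L.
Initial deficit D₀ = C_s − DO₀ = 8.16 − 5.652 = 2.508 mg/L.
D(0.262) = [0.202×15.80/(1.25−0.202)](e^(−0.202×0.262) − e^(−1.25×0.262)) + 2.508 e^(−1.25×0.262)
= 3.046 × (0.9485 − 0.7207) + 2.508 × 0.7207 = 2.501 mg/L.
DO = 8.16 − 2.501 = 5.659 mg/L.

DO ≈ 5.66 mg/L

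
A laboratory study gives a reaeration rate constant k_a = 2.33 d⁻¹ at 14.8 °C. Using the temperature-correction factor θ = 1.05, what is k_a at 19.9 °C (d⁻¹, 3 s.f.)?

k_a(T₂) = k_a(T₁) · θ^(T₂−T₁) = 2.33 × 1.05^(19.9−14.8)
= 2.33 × 1.05^5.10 = 2.33 × 1.283 = 2.988 d⁻¹.

k_a ≈ 2.99 d⁻¹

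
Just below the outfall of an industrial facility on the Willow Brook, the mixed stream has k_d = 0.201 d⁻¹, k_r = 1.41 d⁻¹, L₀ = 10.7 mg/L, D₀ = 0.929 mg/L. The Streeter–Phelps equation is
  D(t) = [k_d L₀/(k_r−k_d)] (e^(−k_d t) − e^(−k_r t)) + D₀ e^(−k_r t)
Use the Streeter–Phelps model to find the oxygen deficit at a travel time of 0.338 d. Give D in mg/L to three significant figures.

D ≈ 1.13 mg/L

k_d L₀/(k_r−k_d) = 0.201×10.7/(1.41−0.201) = 2.151/1.209 = 1.779 mg/L.
e^(−k_d t) = e^(−0.201×0.3380) = 0.9343; e^(−k_r t) = e^(−1.41×0.3380) = 0.6209.
D = 1.779 × (0.9343 − 0.6209) + 0.929 × 0.6209 = 0.5575 + 0.5768 = 1.134 mg/L.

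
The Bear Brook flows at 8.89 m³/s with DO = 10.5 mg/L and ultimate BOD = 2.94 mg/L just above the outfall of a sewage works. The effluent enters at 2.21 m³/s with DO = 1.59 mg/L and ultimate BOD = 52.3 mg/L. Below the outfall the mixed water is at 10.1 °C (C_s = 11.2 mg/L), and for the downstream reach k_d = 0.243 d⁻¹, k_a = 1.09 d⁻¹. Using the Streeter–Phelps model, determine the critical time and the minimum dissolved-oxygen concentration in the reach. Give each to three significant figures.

t_c ≈ 0.444 d; minimum DO ≈ 8.64 mg/L

Mixed DO = (8.89×10.5 + 2.21×1.59)/(8.89+2.21) = 96.86/11.10 = 8.726 mg/L.
Mixed L₀ = (8.89×2.94 + 2.21×52.3)/(11.10) = 141.7/11.10 = 12.77 mg/L.
Initial deficit D₀ = C_s − DO₀ = 11.2 − 8.726 = 2.474 mg/L.
t_c = (1/0.8470) ln[(1.09/0.243)(1 − 2.474×0.8470/(0.243×12.77))] = 1.181 × ln(1.456) = 0.4436 d.
D_c = (0.243/1.09) × 12.77 × e^(−0.243×0.4436) = 0.2229 × 12.77 × 0.8978 = 2.556 mg/L.
Minimum DO = 11.2 − 2.556 = 8.644 mg/L.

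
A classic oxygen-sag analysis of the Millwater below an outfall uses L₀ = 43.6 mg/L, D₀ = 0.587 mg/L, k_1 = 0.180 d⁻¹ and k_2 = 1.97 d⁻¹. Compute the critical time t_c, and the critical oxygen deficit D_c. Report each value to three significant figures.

t_c ≈ 1.26 d; D_c ≈ 3.18 mg/L

At the critical point dD/dt = 0, so k_1 L₀ e^(−k_1 t) = k_2 D. Substituting D(t) from the Streeter–Phelps equation and solving for t gives
t_c = ln[(k_2/k_1)(1 − D₀(k_2−k_1)/(k_1 L₀))] / (k_2−k_1).
Here k_2−k_1 = 1.790 d⁻¹ and 1 − D₀(k_2−k_1)/(k_1 L₀) = 1 − 0.587×1.790/(0.180×43.6) = 0.8661, so
t_c = ln(10.94 × 0.8661) / 1.790 = 2.249 / 1.790 = 1.256 d.
D_c = (k_1/k_2) L₀ e^(−k_1 t_c) = (0.180/1.97) × 43.6 × e^(−0.180×1.256) = 0.09137 × 43.6 × 0.7976 = 3.177 mg/L.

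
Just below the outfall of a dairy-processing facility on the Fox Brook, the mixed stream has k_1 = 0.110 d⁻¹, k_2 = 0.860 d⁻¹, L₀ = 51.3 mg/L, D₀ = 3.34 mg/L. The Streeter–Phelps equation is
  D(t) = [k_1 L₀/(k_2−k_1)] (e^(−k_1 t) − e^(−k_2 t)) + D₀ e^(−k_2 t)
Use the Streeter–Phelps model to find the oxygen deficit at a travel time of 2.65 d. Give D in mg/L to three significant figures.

D ≈ 5.19 mg/L

k_1 L₀/(k_2−k_1) = 0.110×51.3/(0.860−0.110) = 5.643/0.7500 = 7.524 mg/L.
e^(−k_1 t) = e^(−0.110×2.650) = 0.7471; e^(−k_2 t) = e^(−0.860×2.650) = 0.1024.
D = 7.524 × (0.7471 − 0.1024) + 3.34 × 0.1024 = 4.851 + 0.3420 = 5.193 mg/L.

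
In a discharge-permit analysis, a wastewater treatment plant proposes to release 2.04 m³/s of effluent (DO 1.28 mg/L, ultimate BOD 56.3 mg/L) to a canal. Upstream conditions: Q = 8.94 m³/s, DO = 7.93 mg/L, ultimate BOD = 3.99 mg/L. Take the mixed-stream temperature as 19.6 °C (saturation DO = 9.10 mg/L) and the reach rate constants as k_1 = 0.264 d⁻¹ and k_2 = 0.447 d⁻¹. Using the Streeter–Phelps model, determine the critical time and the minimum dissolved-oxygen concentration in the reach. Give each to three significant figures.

Mixed DO = (8.94×7.93 + 2.04×1.28)/(8.94+2.04) = 73.51/10.98 = 6.694 mg/L.
Mixed L₀ = (8.94×3.99 + 2.04×56.3)/(10.98) = 150.5/10.98 = 13.71 mg/L.
Initial deficit D₀ = C_s − DO₀ = 9.10 − 6.694 = 2.406 mg/L.
t_c = (1/0.1830) ln[(0.447/0.264)(1 − 2.406×0.1830/(0.264×13.71))] = 5.464 × ln(1.487) = 2.169 d.
D_c = (0.264/0.447) × 13.71 × e^(−0.264×2.169) = 0.5906 × 13.71 × 0.5641 = 4.567 mg/L.
Minimum DO = 9.10 − 4.567 = 4.533 mg/L.

t_c ≈ 2.17 d; minimum DO ≈ 4.53 mg/L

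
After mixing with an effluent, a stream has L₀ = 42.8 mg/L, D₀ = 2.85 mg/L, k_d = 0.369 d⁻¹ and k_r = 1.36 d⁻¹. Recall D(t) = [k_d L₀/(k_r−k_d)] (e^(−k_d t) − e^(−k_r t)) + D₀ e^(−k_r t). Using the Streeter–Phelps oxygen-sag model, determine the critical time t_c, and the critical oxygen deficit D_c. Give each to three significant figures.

At the critical point dD/dt = 0, so k_d L₀ e^(−k_d t) = k_r D. Substituting D(t) from the Streeter–Phelps equation and solving for t gives
t_c = ln[(k_r/k_d)(1 − D₀(k_r−k_d)/(k_d L₀))] / (k_r−k_d).
Here k_r−k_d = 0.9910 d⁻¹ and 1 − D₀(k_r−k_d)/(k_d L₀) = 1 − 2.85×0.9910/(0.369×42.8) = 0.8212, so
t_c = ln(3.686 × 0.8212) / 0.9910 = 1.107 / 0.9910 = 1.117 d.
D_c = (k_d/k_r) L₀ e^(−k_d t_c) = (0.369/1.36) × 42.8 × e^(−0.369×1.117) = 0.2713 × 42.8 × 0.6621 = 7.689 mg/L.

t_c ≈ 1.12 d; D_c ≈ 7.69 mg/L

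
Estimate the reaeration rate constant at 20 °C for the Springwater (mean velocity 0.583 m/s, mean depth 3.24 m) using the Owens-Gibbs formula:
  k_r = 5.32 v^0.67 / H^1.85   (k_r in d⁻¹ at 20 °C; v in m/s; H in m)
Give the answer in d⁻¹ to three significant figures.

k_r = 5.32 × 0.583^0.67 / 3.24^1.85 = 5.32 × 0.6966 / 8.801 = 0.4211 d⁻¹.

k_r ≈ 0.421 d⁻¹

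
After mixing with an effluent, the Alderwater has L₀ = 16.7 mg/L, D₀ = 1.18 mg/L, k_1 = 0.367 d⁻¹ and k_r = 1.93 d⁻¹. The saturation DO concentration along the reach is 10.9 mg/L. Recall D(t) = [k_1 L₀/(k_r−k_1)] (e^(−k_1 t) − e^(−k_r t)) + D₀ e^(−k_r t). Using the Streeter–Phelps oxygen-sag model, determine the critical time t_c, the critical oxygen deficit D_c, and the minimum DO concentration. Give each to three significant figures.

With k_r/k_1 = 5.259 and 1 − D₀(k_r−k_1)/(k_1 L₀) = 0.6991,
t_c = ln(5.259 × 0.6991) / (1.93 − 0.367) = ln(3.676) / 1.563 = 1.302/1.563 = 0.8330 d.
L(t_c) = L₀ e^(−k_1 t_c) = 16.7 × 0.7366 = 12.30 mg/L, and at the critical point k_r D_c = k_1 L, so D_c = (0.367/1.93) × 12.30 = 2.339 mg/L.
Minimum DO = C_s − D_c = 10.9 − 2.339 = 8.561 mg/L.

t_c ≈ 0.833 d; D_c ≈ 2.34 mg/L; min DO ≈ 8.56 mg/L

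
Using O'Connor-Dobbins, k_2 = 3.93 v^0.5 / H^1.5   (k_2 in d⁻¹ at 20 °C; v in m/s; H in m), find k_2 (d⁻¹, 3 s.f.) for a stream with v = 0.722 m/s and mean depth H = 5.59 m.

k_2 = 3.93 × 0.722^0.5 / 5.59^1.5 = 3.93 × 0.8497 / 13.22 = 0.2527 d⁻¹.

k_2 ≈ 0.253 d⁻¹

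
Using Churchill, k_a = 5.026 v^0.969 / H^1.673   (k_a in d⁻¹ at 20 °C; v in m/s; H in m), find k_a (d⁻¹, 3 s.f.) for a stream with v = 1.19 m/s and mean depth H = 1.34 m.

k_a = 5.026 × 1.19^0.969 / 1.34^1.673 = 5.026 × 1.184 / 1.632 = 3.646 d⁻¹.

k_a ≈ 3.65 d⁻¹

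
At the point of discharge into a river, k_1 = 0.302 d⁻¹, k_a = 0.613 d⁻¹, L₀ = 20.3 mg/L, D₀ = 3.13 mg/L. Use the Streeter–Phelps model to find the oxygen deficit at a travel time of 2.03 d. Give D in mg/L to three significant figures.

D ≈ 5.90 mg/L

k_1 L₀/(k_a−k_1) = 0.302×20.3/(0.613−0.302) = 6.131/0.3110 = 19.71 mg/L.
e^(−k_1 t) = e^(−0.302×2.030) = 0.5417; e^(−k_a t) = e^(−0.613×2.030) = 0.2881.
D = 19.71 × (0.5417 − 0.2881) + 3.13 × 0.2881 = 4.999 + 0.9018 = 5.900 mg/L.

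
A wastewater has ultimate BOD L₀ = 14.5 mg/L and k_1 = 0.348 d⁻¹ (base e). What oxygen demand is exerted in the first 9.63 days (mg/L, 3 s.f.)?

y_t = L₀(1 − e^(−k_1 t)) = 14.5 × (1 − e^(−0.348×9.63))
= 14.5 × (1 − 0.03504) = 14.5 × 0.9650 = 13.99 mg/L.

y ≈ 14.0 mg/L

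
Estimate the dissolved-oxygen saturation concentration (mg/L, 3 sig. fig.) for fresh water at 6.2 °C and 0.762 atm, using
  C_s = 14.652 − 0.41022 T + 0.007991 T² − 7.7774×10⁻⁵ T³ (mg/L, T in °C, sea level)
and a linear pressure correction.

At sea level: C_s = 14.652 − 0.41022×6.2 + 0.007991×6.2² − 7.7774×10⁻⁵×6.2³ = 12.40 mg/L.
Pressure correction: C_s' = 12.40 × 0.762 = 9.447 mg/L.

C_s ≈ 9.45 mg/L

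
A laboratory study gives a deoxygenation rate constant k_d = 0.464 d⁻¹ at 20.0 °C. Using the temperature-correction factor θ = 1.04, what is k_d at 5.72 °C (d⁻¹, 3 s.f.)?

k_d(T₂) = k_d(T₁) · θ^(T₂−T₁) = 0.464 × 1.04^(5.72−20.0)
= 0.464 × 1.04^-14.3 = 0.464 × 0.5712 = 0.2650 d⁻¹.

k_d ≈ 0.265 d⁻¹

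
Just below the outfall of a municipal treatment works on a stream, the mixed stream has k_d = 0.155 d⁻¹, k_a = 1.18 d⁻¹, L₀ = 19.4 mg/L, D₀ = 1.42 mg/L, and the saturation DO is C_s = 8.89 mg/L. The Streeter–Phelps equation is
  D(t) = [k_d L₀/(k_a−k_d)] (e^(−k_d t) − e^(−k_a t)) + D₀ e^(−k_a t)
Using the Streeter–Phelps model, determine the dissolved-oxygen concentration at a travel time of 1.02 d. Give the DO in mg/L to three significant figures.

DO ≈ 6.84 mg/L

k_d L₀/(k_a−k_d) = 0.155×19.4/(1.18−0.155) = 3.007/1.025 = 2.934 mg/L.
e^(−k_d t) = e^(−0.155×1.020) = 0.8538; e^(−k_a t) = e^(−1.18×1.020) = 0.3001.
D = 2.934 × (0.8538 − 0.3001) + 1.42 × 0.3001 = 1.624 + 0.4262 = 2.050 mg/L.
DO = C_s − D = 8.89 − 2.050 = 6.840 mg/L.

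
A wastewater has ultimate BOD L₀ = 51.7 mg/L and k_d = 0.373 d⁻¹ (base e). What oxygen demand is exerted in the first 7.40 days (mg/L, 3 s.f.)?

y ≈ 48.4 mg/L

y_t = L₀(1 − e^(−k_d t)) = 51.7 × (1 − e^(−0.373×7.40))
= 51.7 × (1 − 0.06328) = 51.7 × 0.9367 = 48.43 mg/L.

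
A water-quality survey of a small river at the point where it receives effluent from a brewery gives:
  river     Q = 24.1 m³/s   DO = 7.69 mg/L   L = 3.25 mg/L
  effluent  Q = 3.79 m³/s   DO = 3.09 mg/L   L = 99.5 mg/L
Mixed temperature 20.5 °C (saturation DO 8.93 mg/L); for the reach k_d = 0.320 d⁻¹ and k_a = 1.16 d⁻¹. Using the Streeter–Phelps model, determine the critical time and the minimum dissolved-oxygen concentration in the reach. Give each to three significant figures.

Mixed DO = (24.1×7.69 + 3.79×3.09)/(24.1+3.79) = 197.0/27.89 = 7.065 mg/L.
Mixed L₀ = (24.1×3.25 + 3.79×99.5)/(27.89) = 455.4/27.89 = 16.33 mg/L.
Initial deficit D₀ = C_s − DO₀ = 8.93 − 7.065 = 1.865 mg/L.
t_c = (1/0.8400) ln[(1.16/0.320)(1 − 1.865×0.8400/(0.320×16.33))] = 1.190 × ln(2.538) = 1.109 d.
D_c = (0.320/1.16) × 16.33 × e^(−0.320×1.109) = 0.2759 × 16.33 × 0.7013 = 3.159 mg/L.
Minimum DO = 8.93 − 3.159 = 5.771 mg/L.

t_c ≈ 1.11 d; minimum DO ≈ 5.77 mg/L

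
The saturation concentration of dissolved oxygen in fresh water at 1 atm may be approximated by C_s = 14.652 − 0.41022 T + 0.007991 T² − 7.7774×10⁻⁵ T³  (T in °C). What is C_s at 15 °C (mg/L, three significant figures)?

C_s ≈ 10.0 mg/L

C_s = 14.652 − 0.41022×15 + 0.007991×15² − 7.7774×10⁻⁵×15³ = 10.03 mg/L.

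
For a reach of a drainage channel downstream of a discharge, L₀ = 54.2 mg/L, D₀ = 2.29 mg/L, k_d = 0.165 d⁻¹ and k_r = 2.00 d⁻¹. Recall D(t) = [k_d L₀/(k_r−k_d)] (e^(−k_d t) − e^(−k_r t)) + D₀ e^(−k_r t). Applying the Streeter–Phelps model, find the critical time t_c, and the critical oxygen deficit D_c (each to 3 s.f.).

With k_r/k_d = 12.12 and 1 − D₀(k_r−k_d)/(k_d L₀) = 0.5301,
t_c = ln(12.12 × 0.5301) / (2.00 − 0.165) = ln(6.426) / 1.835 = 1.860/1.835 = 1.014 d.
L(t_c) = L₀ e^(−k_d t_c) = 54.2 × 0.8460 = 45.85 mg/L, and at the critical point k_r D_c = k_d L, so D_c = (0.165/2.00) × 45.85 = 3.783 mg/L.

t_c ≈ 1.01 d; D_c ≈ 3.78 mg/L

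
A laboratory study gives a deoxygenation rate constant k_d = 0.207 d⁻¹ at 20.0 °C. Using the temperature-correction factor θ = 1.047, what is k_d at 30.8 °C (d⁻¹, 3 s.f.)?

k_d ≈ 0.340 d⁻¹

k_d(T₂) = k_d(T₁) · θ^(T₂−T₁) = 0.207 × 1.047^(30.8−20.0)
= 0.207 × 1.047^10.8 = 0.207 × 1.642 = 0.3399 d⁻¹.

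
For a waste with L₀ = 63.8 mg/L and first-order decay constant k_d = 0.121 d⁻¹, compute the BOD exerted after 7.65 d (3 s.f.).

y_t = L₀(1 − e^(−k_d t)) = 63.8 × (1 − e^(−0.121×7.65))
= 63.8 × (1 − 0.3963) = 63.8 × 0.6037 = 38.52 mg/L.

y ≈ 38.5 mg/L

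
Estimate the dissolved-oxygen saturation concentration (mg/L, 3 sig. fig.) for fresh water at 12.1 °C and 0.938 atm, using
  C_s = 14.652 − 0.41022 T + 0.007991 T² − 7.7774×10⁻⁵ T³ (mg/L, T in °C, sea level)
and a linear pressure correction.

C_s ≈ 10.1 mg/L

At sea level: C_s = 14.652 − 0.41022×12.1 + 0.007991×12.1² − 7.7774×10⁻⁵×12.1³ = 10.72 mg/L.
Pressure correction: C_s' = 10.72 × 0.938 = 10.06 mg/L.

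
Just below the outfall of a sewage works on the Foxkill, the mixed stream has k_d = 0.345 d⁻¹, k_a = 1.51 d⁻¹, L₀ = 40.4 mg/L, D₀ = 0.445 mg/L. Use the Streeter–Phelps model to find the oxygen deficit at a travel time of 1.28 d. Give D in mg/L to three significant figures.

D ≈ 6.03 mg/L

k_d L₀/(k_a−k_d) = 0.345×40.4/(1.51−0.345) = 13.94/1.165 = 11.96 mg/L.
e^(−k_d t) = e^(−0.345×1.280) = 0.6430; e^(−k_a t) = e^(−1.51×1.280) = 0.1447.
D = 11.96 × (0.6430 − 0.1447) + 0.445 × 0.1447 = 5.961 + 0.06441 = 6.026 mg/L.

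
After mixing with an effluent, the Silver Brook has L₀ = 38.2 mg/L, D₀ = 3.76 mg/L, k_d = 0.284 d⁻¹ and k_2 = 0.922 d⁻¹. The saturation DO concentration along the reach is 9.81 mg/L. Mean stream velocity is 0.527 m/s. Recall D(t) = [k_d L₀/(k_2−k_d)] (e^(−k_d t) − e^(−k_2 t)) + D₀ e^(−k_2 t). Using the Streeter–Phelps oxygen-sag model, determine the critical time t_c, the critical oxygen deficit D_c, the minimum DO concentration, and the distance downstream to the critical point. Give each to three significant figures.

t_c ≈ 1.45 d; D_c ≈ 7.79 mg/L; min DO ≈ 2.02 mg/L; x_c ≈ 66.2 km

With k_2/k_d = 3.246 and 1 − D₀(k_2−k_d)/(k_d L₀) = 0.7789,
t_c = ln(3.246 × 0.7789) / (0.922 − 0.284) = ln(2.529) / 0.6380 = 0.9277/0.6380 = 1.454 d.
L(t_c) = L₀ e^(−k_d t_c) = 38.2 × 0.6617 = 25.28 mg/L, and at the critical point k_2 D_c = k_d L, so D_c = (0.284/0.922) × 25.28 = 7.786 mg/L.
Minimum DO = C_s − D_c = 9.81 − 7.786 = 2.024 mg/L.
x_c = v t_c = 0.527 m/s × 1.454 d × 86400 s/d = 66210 m ≈ 66.2 km.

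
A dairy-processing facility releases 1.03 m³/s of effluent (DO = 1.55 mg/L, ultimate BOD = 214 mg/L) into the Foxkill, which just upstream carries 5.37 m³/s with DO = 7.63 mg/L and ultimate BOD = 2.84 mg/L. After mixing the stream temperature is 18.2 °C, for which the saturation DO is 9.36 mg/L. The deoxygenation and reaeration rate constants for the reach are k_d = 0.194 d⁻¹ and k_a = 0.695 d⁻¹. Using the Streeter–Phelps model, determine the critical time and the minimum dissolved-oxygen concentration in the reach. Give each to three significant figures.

Mixed DO = (5.37×7.63 + 1.03×1.55)/(5.37+1.03) = 42.57/6.400 = 6.651 mg/L.
Mixed L₀ = (5.37×2.84 + 1.03×214)/(6.400) = 235.7/6.400 = 36.82 mg/L.
Initial deficit D₀ = C_s − DO₀ = 9.36 − 6.651 = 2.708 mg/L.
t_c = (1/0.5010) ln[(0.695/0.194)(1 − 2.708×0.5010/(0.194×36.82))] = 1.996 × ln(2.902) = 2.127 d.
D_c = (0.194/0.695) × 36.82 × e^(−0.194×2.127) = 0.2791 × 36.82 × 0.6620 = 6.804 mg/L.
Minimum DO = 9.36 − 6.804 = 2.556 mg/L.

t_c ≈ 2.13 d; minimum DO ≈ 2.56 mg/L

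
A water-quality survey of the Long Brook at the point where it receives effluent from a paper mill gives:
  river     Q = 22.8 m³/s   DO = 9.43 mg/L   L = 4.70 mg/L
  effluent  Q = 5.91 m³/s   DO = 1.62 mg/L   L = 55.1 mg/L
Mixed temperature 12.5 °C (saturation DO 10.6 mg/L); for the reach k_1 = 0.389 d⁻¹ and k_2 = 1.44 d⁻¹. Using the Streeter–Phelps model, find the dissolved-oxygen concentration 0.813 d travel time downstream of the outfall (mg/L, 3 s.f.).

DO ≈ 7.40 mg/L

Mixed DO = (22.8×9.43 + 5.91×1.62)/(22.8+5.91) = 224.6/28.71 = 7.822 mg/L.
Mixed L₀ = (22.8×4.70 + 5.91×55.1)/(28.71) = 432.8/28.71 = 15.07 mg/L.
Initial deficit D₀ = C_s − DO₀ = 10.6 − 7.822 = 2.778 mg/L.
D(0.813) = [0.389×15.07/(1.44−0.389)](e^(−0.389×0.813) − e^(−1.44×0.813)) + 2.778 e^(−1.44×0.813)
= 5.580 × (0.7289 − 0.3101) + 2.778 × 0.3101 = 3.198 mg/L.
DO = 10.6 − 3.198 = 7.402 mg/L.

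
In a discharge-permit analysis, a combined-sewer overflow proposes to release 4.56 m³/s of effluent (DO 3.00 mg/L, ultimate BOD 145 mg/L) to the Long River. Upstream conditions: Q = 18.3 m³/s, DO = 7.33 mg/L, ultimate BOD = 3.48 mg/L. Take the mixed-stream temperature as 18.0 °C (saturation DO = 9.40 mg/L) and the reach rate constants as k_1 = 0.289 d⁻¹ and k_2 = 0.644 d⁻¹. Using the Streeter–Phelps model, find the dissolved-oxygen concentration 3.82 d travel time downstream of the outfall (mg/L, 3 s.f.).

DO ≈ 2.80 mg/L

Mixed DO = (18.3×7.33 + 4.56×3.00)/(18.3+4.56) = 147.8/22.86 = 6.466 mg/L.
Mixed L₀ = (18.3×3.48 + 4.56×145)/(22.86) = 724.9/22.86 = 31.71 mg/L.
Initial deficit D₀ = C_s − DO₀ = 9.40 − 6.466 = 2.934 mg/L.
D(3.82) = [0.289×31.71/(0.644−0.289)](e^(−0.289×3.82) − e^(−0.644×3.82)) + 2.934 e^(−0.644×3.82)
= 25.81 × (0.3315 − 0.08543) + 2.934 × 0.08543 = 6.604 mg/L.
DO = 9.40 − 6.604 = 2.796 mg/L.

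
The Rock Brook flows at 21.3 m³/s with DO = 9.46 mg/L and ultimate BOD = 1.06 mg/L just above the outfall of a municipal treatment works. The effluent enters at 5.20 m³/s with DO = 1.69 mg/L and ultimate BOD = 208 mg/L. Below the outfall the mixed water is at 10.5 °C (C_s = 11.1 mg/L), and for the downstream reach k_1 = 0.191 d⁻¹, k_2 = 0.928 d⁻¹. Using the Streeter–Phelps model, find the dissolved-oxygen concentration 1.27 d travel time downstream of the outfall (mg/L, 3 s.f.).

Mixed DO = (21.3×9.46 + 5.20×1.69)/(21.3+5.20) = 210.3/26.50 = 7.935 mg/L.
Mixed L₀ = (21.3×1.06 + 5.20×208)/(26.50) = 1104/26.50 = 41.67 mg/L.
Initial deficit D₀ = C_s − DO₀ = 11.1 − 7.935 = 3.165 mg/L.
D(1.27) = [0.191×41.67/(0.928−0.191)](e^(−0.191×1.27) − e^(−0.928×1.27)) + 3.165 e^(−0.928×1.27)
= 10.80 × (0.7846 − 0.3077) + 3.165 × 0.3077 = 6.123 mg/L.
DO = 11.1 − 6.123 = 4.977 mg/L.

DO ≈ 4.98 mg/L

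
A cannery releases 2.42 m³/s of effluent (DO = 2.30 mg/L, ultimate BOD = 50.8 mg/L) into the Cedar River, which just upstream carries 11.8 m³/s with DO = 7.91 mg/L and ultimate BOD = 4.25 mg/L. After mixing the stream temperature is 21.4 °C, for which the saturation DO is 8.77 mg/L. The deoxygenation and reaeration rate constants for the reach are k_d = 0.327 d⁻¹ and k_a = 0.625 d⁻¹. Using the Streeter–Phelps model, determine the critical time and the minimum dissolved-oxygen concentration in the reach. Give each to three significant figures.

Mixed DO = (11.8×7.91 + 2.42×2.30)/(11.8+2.42) = 98.90/14.22 = 6.955 mg/L.
Mixed L₀ = (11.8×4.25 + 2.42×50.8)/(14.22) = 173.1/14.22 = 12.17 mg/L.
Initial deficit D₀ = C_s − DO₀ = 8.77 − 6.955 = 1.815 mg/L.
t_c = (1/0.2980) ln[(0.625/0.327)(1 − 1.815×0.2980/(0.327×12.17))] = 3.356 × ln(1.652) = 1.684 d.
D_c = (0.327/0.625) × 12.17 × e^(−0.327×1.684) = 0.5232 × 12.17 × 0.5766 = 3.672 mg/L.
Minimum DO = 8.77 − 3.672 = 5.098 mg/L.

t_c ≈ 1.68 d; minimum DO ≈ 5.10 mg/L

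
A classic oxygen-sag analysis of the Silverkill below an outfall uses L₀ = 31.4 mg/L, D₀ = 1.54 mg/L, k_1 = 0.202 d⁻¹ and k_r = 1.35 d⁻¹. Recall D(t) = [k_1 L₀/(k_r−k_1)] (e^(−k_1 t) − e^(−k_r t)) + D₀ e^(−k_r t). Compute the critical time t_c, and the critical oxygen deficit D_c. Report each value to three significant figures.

t_c = [1/(k_r−k_1)] ln[(k_r/k_1)(1 − D₀(k_r−k_1)/(k_1 L₀))]
= [1/(1.35−0.202)] ln[(1.35/0.202)(1 − 1.54×1.148/(0.202×31.4))]
= (1/1.148) ln[6.683 × 0.7213] = 0.8711 × ln(4.820) = 0.8711 × 1.573 = 1.370 d.
D_c = (k_1/k_r) L₀ e^(−k_1 t_c) = (0.202/1.35) × 31.4 × e^(−0.202×1.370) = 0.1496 × 31.4 × 0.7582 = 3.562 mg/L.

t_c ≈ 1.37 d; D_c ≈ 3.56 mg/L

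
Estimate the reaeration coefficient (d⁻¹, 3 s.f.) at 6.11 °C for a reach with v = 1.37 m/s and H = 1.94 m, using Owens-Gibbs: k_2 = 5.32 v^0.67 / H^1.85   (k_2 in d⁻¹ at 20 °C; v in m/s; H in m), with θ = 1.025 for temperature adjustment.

k_2(20) = 5.32 × 1.37^0.67 / 1.94^1.85 = 5.32 × 1.235 / 3.407 = 1.928 d⁻¹.
k_2(6.11) = 1.928 × 1.025^(6.11−20) = 1.928 × 0.7097 = 1.368 d⁻¹.

k_2 ≈ 1.37 d⁻¹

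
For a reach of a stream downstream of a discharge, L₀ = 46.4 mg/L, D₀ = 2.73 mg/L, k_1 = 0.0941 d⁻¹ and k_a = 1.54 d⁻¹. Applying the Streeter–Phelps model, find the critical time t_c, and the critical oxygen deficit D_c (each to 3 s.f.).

t_c ≈ 0.312 d; D_c ≈ 2.75 mg/L

At the critical point dD/dt = 0, so k_1 L₀ e^(−k_1 t) = k_a D. Substituting D(t) from the Streeter–Phelps equation and solving for t gives
t_c = ln[(k_a/k_1)(1 − D₀(k_a−k_1)/(k_1 L₀))] / (k_a−k_1).
Here k_a−k_1 = 1.446 d⁻¹ and 1 − D₀(k_a−k_1)/(k_1 L₀) = 1 − 2.73×1.446/(0.0941×46.4) = 0.09595, so
t_c = ln(16.37 × 0.09595) / 1.446 = 0.4512 / 1.446 = 0.3121 d.
D_c = (k_1/k_a) L₀ e^(−k_1 t_c) = (0.0941/1.54) × 46.4 × e^(−0.0941×0.3121) = 0.06110 × 46.4 × 0.9711 = 2.753 mg/L.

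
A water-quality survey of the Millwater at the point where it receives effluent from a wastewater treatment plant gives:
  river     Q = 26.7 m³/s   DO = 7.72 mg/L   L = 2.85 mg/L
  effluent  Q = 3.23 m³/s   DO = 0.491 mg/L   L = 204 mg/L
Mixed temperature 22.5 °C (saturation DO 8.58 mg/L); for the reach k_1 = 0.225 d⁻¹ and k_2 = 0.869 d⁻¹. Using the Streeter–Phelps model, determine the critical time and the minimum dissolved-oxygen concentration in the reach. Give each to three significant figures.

Mixed DO = (26.7×7.72 + 3.23×0.491)/(26.7+3.23) = 207.7/29.93 = 6.940 mg/L.
Mixed L₀ = (26.7×2.85 + 3.23×204)/(29.93) = 735.0/29.93 = 24.56 mg/L.
Initial deficit D₀ = C_s − DO₀ = 8.58 − 6.940 = 1.640 mg/L.
t_c = (1/0.6440) ln[(0.869/0.225)(1 − 1.640×0.6440/(0.225×24.56))] = 1.553 × ln(3.124) = 1.769 d.
D_c = (0.225/0.869) × 24.56 × e^(−0.225×1.769) = 0.2589 × 24.56 × 0.6717 = 4.271 mg/L.
Minimum DO = 8.58 − 4.271 = 4.309 mg/L.

t_c ≈ 1.77 d; minimum DO ≈ 4.31 mg/L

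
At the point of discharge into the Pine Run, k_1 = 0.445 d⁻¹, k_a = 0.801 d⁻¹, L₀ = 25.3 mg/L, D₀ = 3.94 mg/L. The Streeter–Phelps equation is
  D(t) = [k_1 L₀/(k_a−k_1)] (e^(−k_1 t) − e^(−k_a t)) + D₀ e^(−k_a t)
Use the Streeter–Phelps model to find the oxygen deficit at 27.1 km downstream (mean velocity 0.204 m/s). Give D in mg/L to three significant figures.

Travel time t = x/v = 27.1 km / (0.204 m/s) = 27100 m / 0.204 m/s = 132800 s = 1.538 d.
k_1 L₀/(k_a−k_1) = 0.445×25.3/(0.801−0.445) = 11.26/0.3560 = 31.62 mg/L.
e^(−k_1 t) = e^(−0.445×1.538) = 0.5045; e^(−k_a t) = e^(−0.801×1.538) = 0.2918.
D = 31.62 × (0.5045 − 0.2918) + 3.94 × 0.2918 = 6.725 + 1.150 = 7.875 mg/L.

D ≈ 7.88 mg/L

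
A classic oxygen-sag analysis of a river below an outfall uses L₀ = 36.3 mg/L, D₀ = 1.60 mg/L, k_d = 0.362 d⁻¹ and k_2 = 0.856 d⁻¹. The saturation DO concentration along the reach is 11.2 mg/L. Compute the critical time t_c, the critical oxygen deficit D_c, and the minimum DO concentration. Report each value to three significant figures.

t_c = [1/(k_2−k_d)] ln[(k_2/k_d)(1 − D₀(k_2−k_d)/(k_d L₀))]
= [1/(0.856−0.362)] ln[(0.856/0.362)(1 − 1.60×0.4940/(0.362×36.3))]
= (1/0.4940) ln[2.365 × 0.9399] = 2.024 × ln(2.222) = 2.024 × 0.7986 = 1.617 d.
D_c = (k_d/k_2) L₀ e^(−k_d t_c) = (0.362/0.856) × 36.3 × e^(−0.362×1.617) = 0.4229 × 36.3 × 0.5570 = 8.550 mg/L.
Minimum DO = C_s − D_c = 11.2 − 8.550 = 2.650 mg/L.

t_c ≈ 1.62 d; D_c ≈ 8.55 mg/L; min DO ≈ 2.65 mg/L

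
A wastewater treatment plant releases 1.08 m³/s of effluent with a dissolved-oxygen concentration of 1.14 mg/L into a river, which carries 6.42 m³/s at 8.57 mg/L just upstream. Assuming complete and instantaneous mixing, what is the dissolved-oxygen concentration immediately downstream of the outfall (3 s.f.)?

Flow-weighted mixing: C = (Q_r C_r + Q_w C_w)/(Q_r + Q_w)
= (6.42×8.57 + 1.08×1.14)/(6.42 + 1.08) = 56.25/7.500 = 7.500 mg/L.

7.50 mg/L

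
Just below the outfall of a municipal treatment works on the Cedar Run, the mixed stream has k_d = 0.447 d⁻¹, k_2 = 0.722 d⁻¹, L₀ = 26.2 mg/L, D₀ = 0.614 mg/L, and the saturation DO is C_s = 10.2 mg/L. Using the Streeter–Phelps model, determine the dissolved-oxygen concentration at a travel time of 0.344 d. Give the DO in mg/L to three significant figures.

DO ≈ 6.42 mg/L

k_d L₀/(k_2−k_d) = 0.447×26.2/(0.722−0.447) = 11.71/0.2750 = 42.59 mg/L.
e^(−k_d t) = e^(−0.447×0.3440) = 0.8575; e^(−k_2 t) = e^(−0.722×0.3440) = 0.7801.
D = 42.59 × (0.8575 − 0.7801) + 0.614 × 0.7801 = 3.296 + 0.4790 = 3.775 mg/L.
DO = C_s − D = 10.2 − 3.775 = 6.425 mg/L.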